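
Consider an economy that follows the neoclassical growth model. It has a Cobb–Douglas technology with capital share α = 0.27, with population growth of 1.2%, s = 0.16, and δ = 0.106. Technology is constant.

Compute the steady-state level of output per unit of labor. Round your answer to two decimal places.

y* = 1.12

Steady state requires s·f(k) = (n + δ)·k, i.e. s·k^α = (n + δ)·k.
Rearranging, k^(1−α) = s / (n + δ).
k^0.73 = 0.16 / (0.012 + 0.106) = 0.16 / 0.118 = 1.3559
k* = 1.3559^(1/0.73) ≈ 1.5175
y* = (k*)^α = 1.5175^0.27 ≈ 1.1192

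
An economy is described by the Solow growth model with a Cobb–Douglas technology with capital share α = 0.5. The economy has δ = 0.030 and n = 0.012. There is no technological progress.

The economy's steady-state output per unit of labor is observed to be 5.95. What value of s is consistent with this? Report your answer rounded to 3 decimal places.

s ≈ 0.250

Steady state requires s·f(k) = (n + δ)·k, i.e. s·k^α = (n + δ)·k.
Since y* = [s/(n + δ)]^(α/(1−α)), we have s/(n + δ) = (y*)^((1−α)/α) = 5.95^1 = 5.9500.
Therefore s = 5.9500 × (n + δ) = 5.9500 × 0.042 = 0.2499.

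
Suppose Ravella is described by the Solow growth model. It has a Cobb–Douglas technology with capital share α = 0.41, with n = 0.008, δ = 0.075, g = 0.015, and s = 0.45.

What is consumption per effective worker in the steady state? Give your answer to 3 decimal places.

c* = 1.586

At the steady state, Δk = 0, so s·k^α = (n + g + δ)·k.
Rearranging, k^(1−α) = s / (n + g + δ).
k^0.59 = 0.45 / (0.008 + 0.015 + 0.075) = 0.45 / 0.098 = 4.5918
k* = 4.5918^(1/0.59) ≈ 13.2436
y* = (k*)^α = 13.2436^0.41 ≈ 2.8842
c* = (1 − s)·y* = (1 − 0.45) × 2.8842 ≈ 1.5863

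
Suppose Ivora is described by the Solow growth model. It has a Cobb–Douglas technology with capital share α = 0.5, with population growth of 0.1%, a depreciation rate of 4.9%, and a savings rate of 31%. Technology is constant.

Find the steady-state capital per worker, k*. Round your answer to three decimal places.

In steady state, investment equals break-even investment: s·k^α = (n + δ)·k.
Dividing both sides by k: k^(1−α) = s / (n + δ).
k^0.5 = 0.31 / (0.001 + 0.049) = 0.31 / 0.050 = 6.2000
k* = 6.2000^(1/0.5) ≈ 38.4400

k* ≈ 38.440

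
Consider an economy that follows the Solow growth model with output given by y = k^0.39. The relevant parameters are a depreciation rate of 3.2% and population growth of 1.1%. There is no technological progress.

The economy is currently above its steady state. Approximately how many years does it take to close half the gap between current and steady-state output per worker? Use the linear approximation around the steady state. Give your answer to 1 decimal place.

Near the steady state the convergence rate is λ = (1 − α)(n + δ).
λ = (1 − 0.39) × 0.043 = 0.61 × 0.043 = 0.02623
Half-life = ln 2 / λ = 0.6931 / 0.02623 ≈ 26.42 years

about 26.4 years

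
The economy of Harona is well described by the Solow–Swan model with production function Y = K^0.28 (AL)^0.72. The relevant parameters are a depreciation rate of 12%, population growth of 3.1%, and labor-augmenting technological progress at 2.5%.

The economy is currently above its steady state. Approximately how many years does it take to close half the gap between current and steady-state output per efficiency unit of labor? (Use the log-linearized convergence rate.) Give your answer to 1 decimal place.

about 5.5 years

Near the steady state the convergence rate is λ = (1 − α)(n + g + δ).
λ = (1 − 0.28) × 0.176 = 0.72 × 0.176 = 0.12672
Half-life = ln 2 / λ = 0.6931 / 0.12672 ≈ 5.47 years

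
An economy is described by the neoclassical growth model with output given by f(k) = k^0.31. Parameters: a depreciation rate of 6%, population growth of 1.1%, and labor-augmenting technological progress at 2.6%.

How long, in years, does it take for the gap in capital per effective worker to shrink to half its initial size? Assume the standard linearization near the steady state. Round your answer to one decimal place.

t_½ ≈ 10.4 years

Near the steady state the convergence rate is λ = (1 − α)(n + g + δ).
λ = (1 − 0.31) × 0.097 = 0.69 × 0.097 = 0.06693
Half-life = ln 2 / λ = 0.6931 / 0.06693 ≈ 10.36 years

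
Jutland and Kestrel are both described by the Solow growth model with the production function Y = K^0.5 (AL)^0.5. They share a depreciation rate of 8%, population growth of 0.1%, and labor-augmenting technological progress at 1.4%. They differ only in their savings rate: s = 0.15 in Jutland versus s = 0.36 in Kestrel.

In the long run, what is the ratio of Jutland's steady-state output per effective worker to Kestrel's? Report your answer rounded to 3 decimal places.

Steady-state y* = [s/(n + g + δ)]^(α/(1−α)), so the ratio is [ (s_J/(n + g + δ)_J) / (s_K/(n + g + δ)_K) ]^1.
s_J/(n + g + δ)_J = 0.15/0.095 = 1.5789; s_K/(n + g + δ)_K = 0.36/0.095 = 3.7895.
Ratio = (1.5789/3.7895)^1 = 0.4167^1 ≈ 0.4167

y*_J / y*_K ≈ 0.417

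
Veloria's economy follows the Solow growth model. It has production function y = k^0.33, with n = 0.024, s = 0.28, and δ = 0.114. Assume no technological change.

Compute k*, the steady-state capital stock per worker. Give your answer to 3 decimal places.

At the steady state, Δk = 0, so s·k^α = (n + δ)·k.
Rearranging, k^(1−α) = s / (n + δ).
k^0.67 = 0.28 / (0.024 + 0.114) = 0.28 / 0.138 = 2.0290
k* = 2.0290^(1/0.67) ≈ 2.8749

k* ≈ 2.875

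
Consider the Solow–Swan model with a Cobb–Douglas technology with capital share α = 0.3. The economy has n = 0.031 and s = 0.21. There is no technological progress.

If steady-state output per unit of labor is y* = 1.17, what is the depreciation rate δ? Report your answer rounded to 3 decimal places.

At the steady state, Δk = 0, so s·k^α = (n + δ)·k.
Since y* = [s/(n + δ)]^(α/(1−α)), we have s/(n + δ) = (y*)^((1−α)/α) = 1.17^2.3333 = 1.4424.
Therefore n + δ = s / 1.4424 = 0.21 / 1.4424 = 0.1456, so δ = 0.1456 − 0.031 = 0.1146.

δ ≈ 0.115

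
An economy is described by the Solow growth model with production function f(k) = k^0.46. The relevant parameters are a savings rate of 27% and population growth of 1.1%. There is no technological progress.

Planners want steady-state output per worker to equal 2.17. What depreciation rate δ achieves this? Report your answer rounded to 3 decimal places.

δ ≈ 0.098

In steady state, investment equals break-even investment: s·k^α = (n + δ)·k.
Since y* = [s/(n + δ)]^(α/(1−α)), we have s/(n + δ) = (y*)^((1−α)/α) = 2.17^1.1739 = 2.4830.
Therefore n + δ = s / 2.4830 = 0.27 / 2.4830 = 0.1087, so δ = 0.1087 − 0.011 = 0.0977.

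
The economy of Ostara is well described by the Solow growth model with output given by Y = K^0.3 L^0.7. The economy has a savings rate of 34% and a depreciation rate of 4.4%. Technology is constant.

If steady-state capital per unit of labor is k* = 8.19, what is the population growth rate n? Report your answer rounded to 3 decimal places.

n ≈ 0.034

In steady state, investment equals break-even investment: s·k^α = (n + δ)·k.
So s / (n + δ) = (k*)^(1−α) = 8.19^0.7 = 4.3581.
Therefore n + δ = s / 4.3581 = 0.34 / 4.3581 = 0.0780, so n = 0.0780 − 0.044 = 0.0340.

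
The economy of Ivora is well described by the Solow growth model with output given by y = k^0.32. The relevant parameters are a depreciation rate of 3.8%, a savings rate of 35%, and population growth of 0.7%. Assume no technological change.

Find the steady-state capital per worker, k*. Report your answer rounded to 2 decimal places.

In steady state, investment equals break-even investment: s·k^α = (n + δ)·k.
Dividing both sides by k: k^(1−α) = s / (n + δ).
k^0.68 = 0.35 / (0.007 + 0.038) = 0.35 / 0.045 = 7.7778
k* = 7.7778^(1/0.68) ≈ 20.4213

k* = 20.42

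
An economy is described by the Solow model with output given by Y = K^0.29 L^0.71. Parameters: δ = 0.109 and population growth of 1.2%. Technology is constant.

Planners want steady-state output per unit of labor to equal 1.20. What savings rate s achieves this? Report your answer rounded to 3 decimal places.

s ≈ 0.189

Steady state requires s·f(k) = (n + δ)·k, i.e. s·k^α = (n + δ)·k.
Since y* = [s/(n + δ)]^(α/(1−α)), we have s/(n + δ) = (y*)^((1−α)/α) = 1.20^2.4483 = 1.5626.
Therefore s = 1.5626 × (n + δ) = 1.5626 × 0.121 = 0.1891.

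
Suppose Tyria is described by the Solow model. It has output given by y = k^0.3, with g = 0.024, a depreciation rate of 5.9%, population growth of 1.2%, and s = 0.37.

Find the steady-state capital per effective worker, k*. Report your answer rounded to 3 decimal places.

k* ≈ 6.975

In steady state, investment equals break-even investment: s·k^α = (n + g + δ)·k.
Rearranging, k^(1−α) = s / (n + g + δ).
k^0.7 = 0.37 / (0.012 + 0.024 + 0.059) = 0.37 / 0.095 = 3.8947
k* = 3.8947^(1/0.7) ≈ 6.9748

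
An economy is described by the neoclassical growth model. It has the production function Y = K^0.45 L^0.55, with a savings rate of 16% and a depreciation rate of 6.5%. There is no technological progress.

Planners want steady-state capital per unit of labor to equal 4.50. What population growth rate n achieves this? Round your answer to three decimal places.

n ≈ 0.005

Steady state requires s·f(k) = (n + δ)·k, i.e. s·k^α = (n + δ)·k.
So s / (n + δ) = (k*)^(1−α) = 4.50^0.55 = 2.2870.
Therefore n + δ = s / 2.2870 = 0.16 / 2.2870 = 0.0700, so n = 0.0700 − 0.065 = 0.0050.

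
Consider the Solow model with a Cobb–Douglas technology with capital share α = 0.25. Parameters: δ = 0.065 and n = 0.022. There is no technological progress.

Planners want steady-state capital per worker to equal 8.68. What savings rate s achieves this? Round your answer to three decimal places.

In steady state, investment equals break-even investment: s·k^α = (n + δ)·k.
So s / (n + δ) = (k*)^(1−α) = 8.68^0.75 = 5.0570.
Therefore s = 5.0570 × (n + δ) = 5.0570 × 0.087 = 0.4400.

s ≈ 0.440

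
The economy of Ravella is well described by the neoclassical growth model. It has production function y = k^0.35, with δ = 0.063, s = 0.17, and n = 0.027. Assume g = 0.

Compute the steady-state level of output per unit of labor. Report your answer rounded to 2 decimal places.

y* = 1.41

At the steady state, Δk = 0, so s·k^α = (n + δ)·k.
Dividing both sides by k: k^(1−α) = s / (n + δ).
k^0.65 = 0.17 / (0.027 + 0.063) = 0.17 / 0.090 = 1.8889
k* = 1.8889^(1/0.65) ≈ 2.6603
y* = (k*)^α = 2.6603^0.35 ≈ 1.4084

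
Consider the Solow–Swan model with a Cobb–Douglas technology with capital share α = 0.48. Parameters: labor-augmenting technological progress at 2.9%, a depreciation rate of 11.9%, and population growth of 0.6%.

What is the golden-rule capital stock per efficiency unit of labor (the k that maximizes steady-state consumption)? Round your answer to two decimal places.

The golden rule sets f'(k) = n + g + δ, i.e. α·k^(α−1) = n + g + δ.
So k^(1−α) = α / (n + g + δ) = 0.48 / 0.154 = 3.1169.
k_gold = 3.1169^(1/0.52) ≈ 8.9016

k_gold ≈ 8.90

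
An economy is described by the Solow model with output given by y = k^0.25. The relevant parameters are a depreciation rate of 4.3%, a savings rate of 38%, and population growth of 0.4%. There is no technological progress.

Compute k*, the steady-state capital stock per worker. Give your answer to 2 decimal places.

At the steady state, Δk = 0, so s·k^α = (n + δ)·k.
Rearranging, k^(1−α) = s / (n + δ).
k^0.75 = 0.38 / (0.004 + 0.043) = 0.38 / 0.047 = 8.0851
k* = 8.0851^(1/0.75) ≈ 16.2273

k* = 16.23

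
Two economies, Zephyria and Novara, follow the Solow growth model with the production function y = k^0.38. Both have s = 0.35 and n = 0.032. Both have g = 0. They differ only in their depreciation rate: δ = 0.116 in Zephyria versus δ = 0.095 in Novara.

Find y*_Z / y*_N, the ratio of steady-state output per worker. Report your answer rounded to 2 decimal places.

y*_Z / y*_N ≈ 0.91

Steady-state y* = [s/(n + δ)]^(α/(1−α)), so the ratio is [ (s_Z/(n + δ)_Z) / (s_N/(n + δ)_N) ]^0.6129.
s_Z/(n + δ)_Z = 0.35/0.148 = 2.3649; s_N/(n + δ)_N = 0.35/0.127 = 2.7559.
Ratio = (2.3649/2.7559)^0.6129 = 0.8581^0.6129 ≈ 0.9105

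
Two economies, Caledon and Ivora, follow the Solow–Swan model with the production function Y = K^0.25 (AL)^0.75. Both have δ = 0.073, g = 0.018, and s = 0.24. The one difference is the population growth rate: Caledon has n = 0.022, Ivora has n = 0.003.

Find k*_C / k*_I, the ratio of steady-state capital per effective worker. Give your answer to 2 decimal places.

ratio ≈ 0.78

Steady-state k* = [s/(n + g + δ)]^(1/(1−α)), so the ratio is [ (s_C/(n + g + δ)_C) / (s_I/(n + g + δ)_I) ]^1.3333.
s_C/(n + g + δ)_C = 0.24/0.113 = 2.1239; s_I/(n + g + δ)_I = 0.24/0.094 = 2.5532.
Ratio = (2.1239/2.5532)^1.3333 = 0.8319^1.3333 ≈ 0.7824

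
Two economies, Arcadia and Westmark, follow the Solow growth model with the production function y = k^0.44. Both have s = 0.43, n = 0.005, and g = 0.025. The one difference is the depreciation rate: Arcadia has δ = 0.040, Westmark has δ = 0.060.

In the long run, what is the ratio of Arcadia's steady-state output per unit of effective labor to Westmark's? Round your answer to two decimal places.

Steady-state y* = [s/(n + g + δ)]^(α/(1−α)), so the ratio is [ (s_A/(n + g + δ)_A) / (s_W/(n + g + δ)_W) ]^0.7857.
s_A/(n + g + δ)_A = 0.43/0.070 = 6.1429; s_W/(n + g + δ)_W = 0.43/0.090 = 4.7778.
Ratio = (6.1429/4.7778)^0.7857 = 1.2857^0.7857 ≈ 1.2183

y*_A / y*_W ≈ 1.22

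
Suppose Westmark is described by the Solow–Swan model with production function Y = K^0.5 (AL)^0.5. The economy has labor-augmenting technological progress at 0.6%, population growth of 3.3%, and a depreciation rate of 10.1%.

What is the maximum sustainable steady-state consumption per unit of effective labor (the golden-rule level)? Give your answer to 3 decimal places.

c_gold ≈ 1.786

At the golden rule, f'(k) = n + g + δ, so α·k^(α−1) = n + g + δ and k_gold = (α/(n + g + δ))^(1/(1−α)).
k_gold = (0.5/0.140)^(1/0.5) = 3.5714^2 ≈ 12.7549
c_gold = f(k_gold) − (n + g + δ)·k_gold = 3.5714 − 0.140×12.7549 ≈ 1.7857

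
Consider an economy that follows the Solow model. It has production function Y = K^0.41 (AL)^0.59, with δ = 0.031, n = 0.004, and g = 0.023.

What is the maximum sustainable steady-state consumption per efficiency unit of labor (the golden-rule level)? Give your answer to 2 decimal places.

At the golden rule, f'(k) = n + g + δ, so α·k^(α−1) = n + g + δ and k_gold = (α/(n + g + δ))^(1/(1−α)).
k_gold = (0.41/0.058)^(1/0.59) = 7.0690^1.6949 ≈ 27.5155
c_gold = f(k_gold) − (n + g + δ)·k_gold = 3.8925 − 0.058×27.5155 ≈ 2.2966

c_gold ≈ 2.30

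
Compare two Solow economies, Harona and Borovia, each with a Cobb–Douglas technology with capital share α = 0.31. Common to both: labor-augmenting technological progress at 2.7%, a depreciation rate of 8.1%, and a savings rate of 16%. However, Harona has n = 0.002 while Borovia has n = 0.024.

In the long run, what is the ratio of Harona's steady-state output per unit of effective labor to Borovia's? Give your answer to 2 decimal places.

ratio ≈ 1.09

Steady-state y* = [s/(n + g + δ)]^(α/(1−α)), so the ratio is [ (s_H/(n + g + δ)_H) / (s_B/(n + g + δ)_B) ]^0.4493.
s_H/(n + g + δ)_H = 0.16/0.110 = 1.4545; s_B/(n + g + δ)_B = 0.16/0.132 = 1.2121.
Ratio = (1.4545/1.2121)^0.4493 = 1.2000^0.4493 ≈ 1.0854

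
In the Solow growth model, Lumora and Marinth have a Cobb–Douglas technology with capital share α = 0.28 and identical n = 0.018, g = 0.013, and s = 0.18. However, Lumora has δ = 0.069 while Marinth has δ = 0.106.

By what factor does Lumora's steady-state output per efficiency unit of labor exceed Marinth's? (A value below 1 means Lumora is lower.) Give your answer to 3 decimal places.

ratio ≈ 1.130

Steady-state y* = [s/(n + g + δ)]^(α/(1−α)), so the ratio is [ (s_L/(n + g + δ)_L) / (s_M/(n + g + δ)_M) ]^0.3889.
s_L/(n + g + δ)_L = 0.18/0.100 = 1.8000; s_M/(n + g + δ)_M = 0.18/0.137 = 1.3139.
Ratio = (1.8000/1.3139)^0.3889 = 1.3700^0.3889 ≈ 1.1302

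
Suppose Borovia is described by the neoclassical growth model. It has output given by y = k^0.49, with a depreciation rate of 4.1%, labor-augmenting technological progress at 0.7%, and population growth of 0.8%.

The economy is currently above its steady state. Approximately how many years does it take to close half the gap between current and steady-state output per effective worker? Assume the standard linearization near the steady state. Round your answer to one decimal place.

Near the steady state the convergence rate is λ = (1 − α)(n + g + δ).
λ = (1 − 0.49) × 0.056 = 0.51 × 0.056 = 0.02856
Half-life = ln 2 / λ = 0.6931 / 0.02856 ≈ 24.27 years

t_½ ≈ 24.3 years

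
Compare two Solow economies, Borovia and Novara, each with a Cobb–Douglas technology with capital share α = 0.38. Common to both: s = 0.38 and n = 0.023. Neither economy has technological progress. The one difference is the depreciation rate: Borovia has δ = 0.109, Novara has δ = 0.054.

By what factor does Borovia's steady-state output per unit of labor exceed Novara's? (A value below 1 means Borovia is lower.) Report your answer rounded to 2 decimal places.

ratio ≈ 0.72

Steady-state y* = [s/(n + δ)]^(α/(1−α)), so the ratio is [ (s_B/(n + δ)_B) / (s_N/(n + δ)_N) ]^0.6129.
s_B/(n + δ)_B = 0.38/0.132 = 2.8788; s_N/(n + δ)_N = 0.38/0.077 = 4.9351.
Ratio = (2.8788/4.9351)^0.6129 = 0.5833^0.6129 ≈ 0.7186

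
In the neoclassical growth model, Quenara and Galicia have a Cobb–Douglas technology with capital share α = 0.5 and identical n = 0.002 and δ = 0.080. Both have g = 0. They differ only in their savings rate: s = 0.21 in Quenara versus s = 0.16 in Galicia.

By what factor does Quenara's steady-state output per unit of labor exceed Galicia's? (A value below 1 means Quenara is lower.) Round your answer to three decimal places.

y*_Q / y*_G ≈ 1.313

Steady-state y* = [s/(n + δ)]^(α/(1−α)), so the ratio is [ (s_Q/(n + δ)_Q) / (s_G/(n + δ)_G) ]^1.
s_Q/(n + δ)_Q = 0.21/0.082 = 2.5610; s_G/(n + δ)_G = 0.16/0.082 = 1.9512.
Ratio = (2.5610/1.9512)^1 = 1.3125^1 ≈ 1.3125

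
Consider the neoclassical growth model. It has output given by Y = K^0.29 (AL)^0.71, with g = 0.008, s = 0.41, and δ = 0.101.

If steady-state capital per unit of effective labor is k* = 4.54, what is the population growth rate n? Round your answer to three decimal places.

In steady state, investment equals break-even investment: s·k^α = (n + g + δ)·k.
So s / (n + g + δ) = (k*)^(1−α) = 4.54^0.71 = 2.9276.
Therefore n + g + δ = s / 2.9276 = 0.41 / 2.9276 = 0.1400, so n = 0.1400 − 0.109 = 0.0310.

n ≈ 0.031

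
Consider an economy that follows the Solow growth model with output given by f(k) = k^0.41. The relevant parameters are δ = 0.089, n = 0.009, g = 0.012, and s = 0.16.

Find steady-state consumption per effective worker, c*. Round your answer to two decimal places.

At the steady state, Δk = 0, so s·k^α = (n + g + δ)·k.
Rearranging, k^(1−α) = s / (n + g + δ).
k^0.59 = 0.16 / (0.009 + 0.012 + 0.089) = 0.16 / 0.110 = 1.4545
k* = 1.4545^(1/0.59) ≈ 1.8871
y* = (k*)^α = 1.8871^0.41 ≈ 1.2974
c* = (1 − s)·y* = (1 − 0.16) × 1.2974 ≈ 1.0898

c* = 1.09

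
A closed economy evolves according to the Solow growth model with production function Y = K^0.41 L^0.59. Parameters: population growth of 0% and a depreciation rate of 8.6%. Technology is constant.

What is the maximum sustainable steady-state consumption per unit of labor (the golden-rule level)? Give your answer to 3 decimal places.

c_gold ≈ 1.747

At the golden rule, f'(k) = n + δ, so α·k^(α−1) = n + δ and k_gold = (α/(n + δ))^(1/(1−α)).
k_gold = (0.41/0.086)^(1/0.59) = 4.7674^1.6949 ≈ 14.1130
c_gold = f(k_gold) − (n + δ)·k_gold = 2.9604 − 0.086×14.1130 ≈ 1.7467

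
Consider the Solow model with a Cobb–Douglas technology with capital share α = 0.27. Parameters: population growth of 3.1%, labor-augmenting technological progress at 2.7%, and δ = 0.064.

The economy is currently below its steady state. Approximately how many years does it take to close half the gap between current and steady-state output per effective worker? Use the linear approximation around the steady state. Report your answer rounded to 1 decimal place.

about 7.8 years

Near the steady state the convergence rate is λ = (1 − α)(n + g + δ).
λ = (1 − 0.27) × 0.122 = 0.73 × 0.122 = 0.08906
Half-life = ln 2 / λ = 0.6931 / 0.08906 ≈ 7.78 years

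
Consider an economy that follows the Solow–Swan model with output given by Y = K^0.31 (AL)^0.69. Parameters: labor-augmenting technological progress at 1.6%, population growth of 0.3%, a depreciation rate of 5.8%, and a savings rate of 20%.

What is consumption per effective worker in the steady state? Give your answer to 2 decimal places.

c* = 1.23

In steady state, investment equals break-even investment: s·k^α = (n + g + δ)·k.
Dividing both sides by k: k^(1−α) = s / (n + g + δ).
k^0.69 = 0.20 / (0.003 + 0.016 + 0.058) = 0.20 / 0.077 = 2.5974
k* = 2.5974^(1/0.69) ≈ 3.9882
y* = (k*)^α = 3.9882^0.31 ≈ 1.5355
c* = (1 − s)·y* = (1 − 0.20) × 1.5355 ≈ 1.2284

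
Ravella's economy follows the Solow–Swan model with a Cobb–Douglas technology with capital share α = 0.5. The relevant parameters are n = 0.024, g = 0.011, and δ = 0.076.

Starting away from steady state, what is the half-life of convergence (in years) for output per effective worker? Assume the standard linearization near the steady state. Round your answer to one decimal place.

half-life ≈ 12.5 years

Near the steady state the convergence rate is λ = (1 − α)(n + g + δ).
λ = (1 − 0.5) × 0.111 = 0.5 × 0.111 = 0.0555
Half-life = ln 2 / λ = 0.6931 / 0.0555 ≈ 12.49 years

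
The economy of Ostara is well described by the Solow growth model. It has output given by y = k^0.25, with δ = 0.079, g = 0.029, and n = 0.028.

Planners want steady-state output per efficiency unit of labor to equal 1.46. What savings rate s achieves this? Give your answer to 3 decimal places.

s ≈ 0.423

In steady state, investment equals break-even investment: s·k^α = (n + g + δ)·k.
Since y* = [s/(n + g + δ)]^(α/(1−α)), we have s/(n + g + δ) = (y*)^((1−α)/α) = 1.46^3 = 3.1121.
Therefore s = 3.1121 × (n + g + δ) = 3.1121 × 0.136 = 0.4232.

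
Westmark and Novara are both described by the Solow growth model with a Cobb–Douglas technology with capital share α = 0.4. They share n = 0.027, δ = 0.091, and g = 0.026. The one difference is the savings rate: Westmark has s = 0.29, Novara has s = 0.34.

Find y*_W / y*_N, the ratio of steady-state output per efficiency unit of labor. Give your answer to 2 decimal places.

ratio ≈ 0.90

Steady-state y* = [s/(n + g + δ)]^(α/(1−α)), so the ratio is [ (s_W/(n + g + δ)_W) / (s_N/(n + g + δ)_N) ]^0.6667.
s_W/(n + g + δ)_W = 0.29/0.144 = 2.0139; s_N/(n + g + δ)_N = 0.34/0.144 = 2.3611.
Ratio = (2.0139/2.3611)^0.6667 = 0.8529^0.6667 ≈ 0.8994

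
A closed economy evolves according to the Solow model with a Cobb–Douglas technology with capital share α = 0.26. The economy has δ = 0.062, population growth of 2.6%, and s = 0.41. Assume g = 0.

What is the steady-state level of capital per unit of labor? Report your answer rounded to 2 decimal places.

At the steady state, Δk = 0, so s·k^α = (n + δ)·k.
Dividing both sides by k: k^(1−α) = s / (n + δ).
k^0.74 = 0.41 / (0.026 + 0.062) = 0.41 / 0.088 = 4.6591
k* = 4.6591^(1/0.74) ≈ 8.0004

k* ≈ 8.00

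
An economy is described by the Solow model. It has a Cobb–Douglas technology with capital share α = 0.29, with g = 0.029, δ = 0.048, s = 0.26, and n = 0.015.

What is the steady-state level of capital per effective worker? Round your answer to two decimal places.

k* = 4.32

Steady state requires s·f(k) = (n + g + δ)·k, i.e. s·k^α = (n + g + δ)·k.
Dividing both sides by k: k^(1−α) = s / (n + g + δ).
k^0.71 = 0.26 / (0.015 + 0.029 + 0.048) = 0.26 / 0.092 = 2.8261
k* = 2.8261^(1/0.71) ≈ 4.3199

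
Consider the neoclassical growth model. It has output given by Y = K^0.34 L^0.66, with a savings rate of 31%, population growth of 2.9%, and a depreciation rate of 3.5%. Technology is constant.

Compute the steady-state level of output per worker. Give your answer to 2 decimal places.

In steady state, investment equals break-even investment: s·k^α = (n + δ)·k.
Rearranging, k^(1−α) = s / (n + δ).
k^0.66 = 0.31 / (0.029 + 0.035) = 0.31 / 0.064 = 4.8438
k* = 4.8438^(1/0.66) ≈ 10.9184
y* = (k*)^α = 10.9184^0.34 ≈ 2.2541

y* ≈ 2.25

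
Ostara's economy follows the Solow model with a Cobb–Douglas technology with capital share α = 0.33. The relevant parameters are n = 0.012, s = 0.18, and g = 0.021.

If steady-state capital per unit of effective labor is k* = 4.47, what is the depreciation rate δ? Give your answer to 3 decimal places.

δ ≈ 0.033

In steady state, investment equals break-even investment: s·k^α = (n + g + δ)·k.
So s / (n + g + δ) = (k*)^(1−α) = 4.47^0.67 = 2.7271.
Therefore n + g + δ = s / 2.7271 = 0.18 / 2.7271 = 0.0660, so δ = 0.0660 − 0.033 = 0.0330.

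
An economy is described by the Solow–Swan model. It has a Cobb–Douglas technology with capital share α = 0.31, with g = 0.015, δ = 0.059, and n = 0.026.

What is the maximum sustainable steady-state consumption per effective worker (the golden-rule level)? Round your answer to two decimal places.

At the golden rule, f'(k) = n + g + δ, so α·k^(α−1) = n + g + δ and k_gold = (α/(n + g + δ))^(1/(1−α)).
k_gold = (0.31/0.100)^(1/0.69) = 3.1000^1.4493 ≈ 5.1538
c_gold = f(k_gold) − (n + g + δ)·k_gold = 1.6625 − 0.100×5.1538 ≈ 1.1471

c_gold ≈ 1.15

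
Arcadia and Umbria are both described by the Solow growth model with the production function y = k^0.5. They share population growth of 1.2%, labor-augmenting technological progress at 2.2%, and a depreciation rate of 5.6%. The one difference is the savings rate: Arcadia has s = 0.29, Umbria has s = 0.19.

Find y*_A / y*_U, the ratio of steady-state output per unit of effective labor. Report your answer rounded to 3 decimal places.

ratio ≈ 1.526

Steady-state y* = [s/(n + g + δ)]^(α/(1−α)), so the ratio is [ (s_A/(n + g + δ)_A) / (s_U/(n + g + δ)_U) ]^1.
s_A/(n + g + δ)_A = 0.29/0.090 = 3.2222; s_U/(n + g + δ)_U = 0.19/0.090 = 2.1111.
Ratio = (3.2222/2.1111)^1 = 1.5263^1 ≈ 1.5263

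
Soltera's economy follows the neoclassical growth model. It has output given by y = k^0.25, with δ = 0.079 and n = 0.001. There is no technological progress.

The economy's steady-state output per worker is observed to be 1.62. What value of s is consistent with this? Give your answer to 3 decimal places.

In steady state, investment equals break-even investment: s·k^α = (n + δ)·k.
Since y* = [s/(n + δ)]^(α/(1−α)), we have s/(n + δ) = (y*)^((1−α)/α) = 1.62^3 = 4.2515.
Therefore s = 4.2515 × (n + δ) = 4.2515 × 0.080 = 0.3401.

s ≈ 0.340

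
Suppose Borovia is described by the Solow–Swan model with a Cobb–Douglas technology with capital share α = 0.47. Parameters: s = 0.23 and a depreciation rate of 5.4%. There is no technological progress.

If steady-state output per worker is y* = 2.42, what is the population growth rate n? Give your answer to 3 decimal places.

At the steady state, Δk = 0, so s·k^α = (n + δ)·k.
Since y* = [s/(n + δ)]^(α/(1−α)), we have s/(n + δ) = (y*)^((1−α)/α) = 2.42^1.1277 = 2.7091.
Therefore n + δ = s / 2.7091 = 0.23 / 2.7091 = 0.0849, so n = 0.0849 − 0.054 = 0.0309.

n ≈ 0.031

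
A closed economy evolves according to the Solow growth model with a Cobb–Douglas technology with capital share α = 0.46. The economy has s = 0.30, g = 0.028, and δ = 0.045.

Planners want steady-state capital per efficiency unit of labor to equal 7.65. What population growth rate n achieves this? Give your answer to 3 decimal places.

In steady state, investment equals break-even investment: s·k^α = (n + g + δ)·k.
So s / (n + g + δ) = (k*)^(1−α) = 7.65^0.54 = 3.0004.
Therefore n + g + δ = s / 3.0004 = 0.30 / 3.0004 = 0.1000, so n = 0.1000 − 0.073 = 0.0270.

n ≈ 0.027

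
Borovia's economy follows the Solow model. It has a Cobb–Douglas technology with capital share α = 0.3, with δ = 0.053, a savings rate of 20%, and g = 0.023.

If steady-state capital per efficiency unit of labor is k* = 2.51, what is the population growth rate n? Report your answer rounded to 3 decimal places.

n ≈ 0.029

In steady state, investment equals break-even investment: s·k^α = (n + g + δ)·k.
So s / (n + g + δ) = (k*)^(1−α) = 2.51^0.7 = 1.9045.
Therefore n + g + δ = s / 1.9045 = 0.20 / 1.9045 = 0.1050, so n = 0.1050 − 0.076 = 0.0290.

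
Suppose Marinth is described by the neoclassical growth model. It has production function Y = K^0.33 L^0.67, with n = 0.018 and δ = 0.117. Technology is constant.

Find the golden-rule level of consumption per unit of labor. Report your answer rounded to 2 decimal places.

c_gold ≈ 1.04

At the golden rule, f'(k) = n + δ, so α·k^(α−1) = n + δ and k_gold = (α/(n + δ))^(1/(1−α)).
k_gold = (0.33/0.135)^(1/0.67) = 2.4444^1.4925 ≈ 3.7962
c_gold = f(k_gold) − (n + δ)·k_gold = 1.5530 − 0.135×3.7962 ≈ 1.0405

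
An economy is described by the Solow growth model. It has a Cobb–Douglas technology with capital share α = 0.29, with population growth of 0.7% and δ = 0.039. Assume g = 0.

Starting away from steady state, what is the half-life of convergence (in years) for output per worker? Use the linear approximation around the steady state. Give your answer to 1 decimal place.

t_½ ≈ 21.2 years

Near the steady state the convergence rate is λ = (1 − α)(n + δ).
λ = (1 − 0.29) × 0.046 = 0.71 × 0.046 = 0.03266
Half-life = ln 2 / λ = 0.6931 / 0.03266 ≈ 21.22 years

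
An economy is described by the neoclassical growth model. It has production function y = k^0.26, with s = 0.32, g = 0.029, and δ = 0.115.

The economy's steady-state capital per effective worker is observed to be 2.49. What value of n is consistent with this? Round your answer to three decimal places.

n ≈ 0.019

At the steady state, Δk = 0, so s·k^α = (n + g + δ)·k.
So s / (n + g + δ) = (k*)^(1−α) = 2.49^0.74 = 1.9642.
Therefore n + g + δ = s / 1.9642 = 0.32 / 1.9642 = 0.1629, so n = 0.1629 − 0.144 = 0.0189.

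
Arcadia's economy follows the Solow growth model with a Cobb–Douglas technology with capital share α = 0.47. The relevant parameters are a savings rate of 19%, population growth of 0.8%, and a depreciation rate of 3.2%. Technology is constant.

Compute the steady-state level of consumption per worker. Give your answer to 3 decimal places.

At the steady state, Δk = 0, so s·k^α = (n + δ)·k.
Dividing both sides by k: k^(1−α) = s / (n + δ).
k^0.53 = 0.19 / (0.008 + 0.032) = 0.19 / 0.040 = 4.7500
k* = 4.7500^(1/0.53) ≈ 18.9139
y* = (k*)^α = 18.9139^0.47 ≈ 3.9819
c* = (1 − s)·y* = (1 − 0.19) × 3.9819 ≈ 3.2253

c* ≈ 3.225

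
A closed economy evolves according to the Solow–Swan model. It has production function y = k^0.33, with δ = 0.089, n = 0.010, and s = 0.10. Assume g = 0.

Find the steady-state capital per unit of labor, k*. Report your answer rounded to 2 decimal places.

k* ≈ 1.02

In steady state, investment equals break-even investment: s·k^α = (n + δ)·k.
Rearranging, k^(1−α) = s / (n + δ).
k^0.67 = 0.10 / (0.010 + 0.089) = 0.10 / 0.099 = 1.0101
k* = 1.0101^(1/0.67) ≈ 1.0151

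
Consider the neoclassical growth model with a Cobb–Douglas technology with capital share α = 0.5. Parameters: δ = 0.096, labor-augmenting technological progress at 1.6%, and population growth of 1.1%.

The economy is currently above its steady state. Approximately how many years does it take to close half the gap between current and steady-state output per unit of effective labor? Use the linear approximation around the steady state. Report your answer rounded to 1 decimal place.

half-life ≈ 11.3 years

Near the steady state the convergence rate is λ = (1 − α)(n + g + δ).
λ = (1 − 0.5) × 0.123 = 0.5 × 0.123 = 0.0615
Half-life = ln 2 / λ = 0.6931 / 0.0615 ≈ 11.27 years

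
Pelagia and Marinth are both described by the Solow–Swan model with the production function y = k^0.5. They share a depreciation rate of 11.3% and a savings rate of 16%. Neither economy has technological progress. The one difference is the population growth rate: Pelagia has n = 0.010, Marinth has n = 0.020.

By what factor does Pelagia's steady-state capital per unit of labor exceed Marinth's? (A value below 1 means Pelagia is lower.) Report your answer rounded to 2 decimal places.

k*_P / k*_M ≈ 1.17

Steady-state k* = [s/(n + δ)]^(1/(1−α)), so the ratio is [ (s_P/(n + δ)_P) / (s_M/(n + δ)_M) ]^2.
s_P/(n + δ)_P = 0.16/0.123 = 1.3008; s_M/(n + δ)_M = 0.16/0.133 = 1.2030.
Ratio = (1.3008/1.2030)^2 = 1.0813^2 ≈ 1.1692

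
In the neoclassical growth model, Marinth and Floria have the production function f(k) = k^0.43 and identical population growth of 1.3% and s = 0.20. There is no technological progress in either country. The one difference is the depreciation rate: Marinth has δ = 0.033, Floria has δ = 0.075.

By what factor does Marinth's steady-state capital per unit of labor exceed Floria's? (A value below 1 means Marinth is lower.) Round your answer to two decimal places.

Steady-state k* = [s/(n + δ)]^(1/(1−α)), so the ratio is [ (s_M/(n + δ)_M) / (s_F/(n + δ)_F) ]^1.7544.
s_M/(n + δ)_M = 0.20/0.046 = 4.3478; s_F/(n + δ)_F = 0.20/0.088 = 2.2727.
Ratio = (4.3478/2.2727)^1.7544 = 1.9131^1.7544 ≈ 3.1209

ratio ≈ 3.12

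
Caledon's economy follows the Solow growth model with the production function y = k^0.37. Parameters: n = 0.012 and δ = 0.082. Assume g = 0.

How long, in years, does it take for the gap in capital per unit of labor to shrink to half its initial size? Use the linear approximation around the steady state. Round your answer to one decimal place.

Near the steady state the convergence rate is λ = (1 − α)(n + δ).
λ = (1 − 0.37) × 0.094 = 0.63 × 0.094 = 0.05922
Half-life = ln 2 / λ = 0.6931 / 0.05922 ≈ 11.70 years

about 11.7 years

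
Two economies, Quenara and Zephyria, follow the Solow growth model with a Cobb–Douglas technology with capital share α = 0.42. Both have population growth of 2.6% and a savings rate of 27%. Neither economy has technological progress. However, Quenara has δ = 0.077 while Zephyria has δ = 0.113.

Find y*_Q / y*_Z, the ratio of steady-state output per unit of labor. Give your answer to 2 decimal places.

ratio ≈ 1.24

Steady-state y* = [s/(n + δ)]^(α/(1−α)), so the ratio is [ (s_Q/(n + δ)_Q) / (s_Z/(n + δ)_Z) ]^0.7241.
s_Q/(n + δ)_Q = 0.27/0.103 = 2.6214; s_Z/(n + δ)_Z = 0.27/0.139 = 1.9424.
Ratio = (2.6214/1.9424)^0.7241 = 1.3496^0.7241 ≈ 1.2425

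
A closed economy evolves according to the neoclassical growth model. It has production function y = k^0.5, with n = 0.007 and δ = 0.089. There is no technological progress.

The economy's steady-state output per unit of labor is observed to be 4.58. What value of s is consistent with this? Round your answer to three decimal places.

s ≈ 0.440

In steady state, investment equals break-even investment: s·k^α = (n + δ)·k.
Since y* = [s/(n + δ)]^(α/(1−α)), we have s/(n + δ) = (y*)^((1−α)/α) = 4.58^1 = 4.5800.
Therefore s = 4.5800 × (n + δ) = 4.5800 × 0.096 = 0.4397.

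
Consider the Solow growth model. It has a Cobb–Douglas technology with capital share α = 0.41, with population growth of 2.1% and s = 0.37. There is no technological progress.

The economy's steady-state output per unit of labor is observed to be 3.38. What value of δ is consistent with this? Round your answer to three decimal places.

Steady state requires s·f(k) = (n + δ)·k, i.e. s·k^α = (n + δ)·k.
Since y* = [s/(n + δ)]^(α/(1−α)), we have s/(n + δ) = (y*)^((1−α)/α) = 3.38^1.439 = 5.7691.
Therefore n + δ = s / 5.7691 = 0.37 / 5.7691 = 0.0641, so δ = 0.0641 − 0.021 = 0.0431.

δ ≈ 0.043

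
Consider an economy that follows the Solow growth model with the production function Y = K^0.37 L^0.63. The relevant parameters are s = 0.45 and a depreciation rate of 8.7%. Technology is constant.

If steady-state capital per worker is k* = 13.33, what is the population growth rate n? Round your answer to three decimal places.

n ≈ 0.001

At the steady state, Δk = 0, so s·k^α = (n + δ)·k.
So s / (n + δ) = (k*)^(1−α) = 13.33^0.63 = 5.1126.
Therefore n + δ = s / 5.1126 = 0.45 / 5.1126 = 0.0880, so n = 0.0880 − 0.087 = 0.0010.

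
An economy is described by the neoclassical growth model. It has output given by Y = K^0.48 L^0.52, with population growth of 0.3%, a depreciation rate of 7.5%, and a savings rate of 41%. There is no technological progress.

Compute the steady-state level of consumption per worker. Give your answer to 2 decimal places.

Steady state requires s·f(k) = (n + δ)·k, i.e. s·k^α = (n + δ)·k.
Dividing both sides by k: k^(1−α) = s / (n + δ).
k^0.52 = 0.41 / (0.003 + 0.075) = 0.41 / 0.078 = 5.2564
k* = 5.2564^(1/0.52) ≈ 24.3186
y* = (k*)^α = 24.3186^0.48 ≈ 4.6265
c* = (1 − s)·y* = (1 − 0.41) × 4.6265 ≈ 2.7296

c* ≈ 2.73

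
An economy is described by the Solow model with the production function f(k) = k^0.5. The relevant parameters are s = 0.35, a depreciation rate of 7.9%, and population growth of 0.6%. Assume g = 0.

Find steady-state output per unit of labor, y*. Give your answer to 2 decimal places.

y* = 4.12

Steady state requires s·f(k) = (n + δ)·k, i.e. s·k^α = (n + δ)·k.
Dividing both sides by k: k^(1−α) = s / (n + δ).
k^0.5 = 0.35 / (0.006 + 0.079) = 0.35 / 0.085 = 4.1176
k* = 4.1176^(1/0.5) ≈ 16.9546
y* = (k*)^α = 16.9546^0.5 ≈ 4.1176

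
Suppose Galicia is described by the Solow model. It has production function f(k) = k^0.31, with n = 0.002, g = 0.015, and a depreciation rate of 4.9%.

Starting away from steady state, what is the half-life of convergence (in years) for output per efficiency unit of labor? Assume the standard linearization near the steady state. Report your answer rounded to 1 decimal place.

t_½ ≈ 15.2 years

Near the steady state the convergence rate is λ = (1 − α)(n + g + δ).
λ = (1 − 0.31) × 0.066 = 0.69 × 0.066 = 0.04554
Half-life = ln 2 / λ = 0.6931 / 0.04554 ≈ 15.22 years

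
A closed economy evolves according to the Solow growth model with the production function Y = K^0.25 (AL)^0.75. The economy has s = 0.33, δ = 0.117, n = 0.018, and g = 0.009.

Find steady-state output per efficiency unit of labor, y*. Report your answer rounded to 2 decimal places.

In steady state, investment equals break-even investment: s·k^α = (n + g + δ)·k.
Dividing both sides by k: k^(1−α) = s / (n + g + δ).
k^0.75 = 0.33 / (0.018 + 0.009 + 0.117) = 0.33 / 0.144 = 2.2917
k* = 2.2917^(1/0.75) ≈ 3.0214
y* = (k*)^α = 3.0214^0.25 ≈ 1.3184

y* = 1.32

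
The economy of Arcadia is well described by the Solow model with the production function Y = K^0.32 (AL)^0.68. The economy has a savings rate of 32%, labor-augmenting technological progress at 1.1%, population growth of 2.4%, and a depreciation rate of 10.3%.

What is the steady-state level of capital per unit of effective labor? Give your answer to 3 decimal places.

Steady state requires s·f(k) = (n + g + δ)·k, i.e. s·k^α = (n + g + δ)·k.
Rearranging, k^(1−α) = s / (n + g + δ).
k^0.68 = 0.32 / (0.024 + 0.011 + 0.103) = 0.32 / 0.138 = 2.3188
k* = 2.3188^(1/0.68) ≈ 3.4447

k* = 3.445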